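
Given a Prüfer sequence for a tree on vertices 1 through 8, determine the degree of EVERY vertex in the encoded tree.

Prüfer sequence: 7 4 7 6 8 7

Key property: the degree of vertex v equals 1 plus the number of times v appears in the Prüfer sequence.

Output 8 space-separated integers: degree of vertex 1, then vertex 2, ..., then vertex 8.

p_1 = 7: count[7] becomes 1
p_2 = 4: count[4] becomes 1
p_3 = 7: count[7] becomes 2
p_4 = 6: count[6] becomes 1
p_5 = 8: count[8] becomes 1
p_6 = 7: count[7] becomes 3
Degrees (1 + count): deg[1]=1+0=1, deg[2]=1+0=1, deg[3]=1+0=1, deg[4]=1+1=2, deg[5]=1+0=1, deg[6]=1+1=2, deg[7]=1+3=4, deg[8]=1+1=2

Answer: 1 1 1 2 1 2 4 2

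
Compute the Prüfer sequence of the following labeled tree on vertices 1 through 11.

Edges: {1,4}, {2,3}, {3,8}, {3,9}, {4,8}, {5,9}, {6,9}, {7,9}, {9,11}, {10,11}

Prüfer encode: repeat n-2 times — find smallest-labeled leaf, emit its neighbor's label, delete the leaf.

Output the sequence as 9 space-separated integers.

Step 1: leaves = {1,2,5,6,7,10}. Remove smallest leaf 1, emit neighbor 4.
Step 2: leaves = {2,4,5,6,7,10}. Remove smallest leaf 2, emit neighbor 3.
Step 3: leaves = {4,5,6,7,10}. Remove smallest leaf 4, emit neighbor 8.
Step 4: leaves = {5,6,7,8,10}. Remove smallest leaf 5, emit neighbor 9.
Step 5: leaves = {6,7,8,10}. Remove smallest leaf 6, emit neighbor 9.
Step 6: leaves = {7,8,10}. Remove smallest leaf 7, emit neighbor 9.
Step 7: leaves = {8,10}. Remove smallest leaf 8, emit neighbor 3.
Step 8: leaves = {3,10}. Remove smallest leaf 3, emit neighbor 9.
Step 9: leaves = {9,10}. Remove smallest leaf 9, emit neighbor 11.
Done: 2 vertices remain (10, 11). Sequence = [4 3 8 9 9 9 3 9 11]

Answer: 4 3 8 9 9 9 3 9 11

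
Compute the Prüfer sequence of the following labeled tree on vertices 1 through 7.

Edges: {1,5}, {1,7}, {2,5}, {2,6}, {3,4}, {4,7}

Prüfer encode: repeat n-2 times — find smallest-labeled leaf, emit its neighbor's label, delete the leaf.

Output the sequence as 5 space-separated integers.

Answer: 4 7 2 5 1

Derivation:
Step 1: leaves = {3,6}. Remove smallest leaf 3, emit neighbor 4.
Step 2: leaves = {4,6}. Remove smallest leaf 4, emit neighbor 7.
Step 3: leaves = {6,7}. Remove smallest leaf 6, emit neighbor 2.
Step 4: leaves = {2,7}. Remove smallest leaf 2, emit neighbor 5.
Step 5: leaves = {5,7}. Remove smallest leaf 5, emit neighbor 1.
Done: 2 vertices remain (1, 7). Sequence = [4 7 2 5 1]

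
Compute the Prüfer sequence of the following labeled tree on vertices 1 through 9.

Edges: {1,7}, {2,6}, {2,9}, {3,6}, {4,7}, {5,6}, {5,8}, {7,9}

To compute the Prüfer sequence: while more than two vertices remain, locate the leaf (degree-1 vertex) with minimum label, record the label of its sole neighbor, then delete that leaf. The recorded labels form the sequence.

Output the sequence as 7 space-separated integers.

Step 1: leaves = {1,3,4,8}. Remove smallest leaf 1, emit neighbor 7.
Step 2: leaves = {3,4,8}. Remove smallest leaf 3, emit neighbor 6.
Step 3: leaves = {4,8}. Remove smallest leaf 4, emit neighbor 7.
Step 4: leaves = {7,8}. Remove smallest leaf 7, emit neighbor 9.
Step 5: leaves = {8,9}. Remove smallest leaf 8, emit neighbor 5.
Step 6: leaves = {5,9}. Remove smallest leaf 5, emit neighbor 6.
Step 7: leaves = {6,9}. Remove smallest leaf 6, emit neighbor 2.
Done: 2 vertices remain (2, 9). Sequence = [7 6 7 9 5 6 2]

Answer: 7 6 7 9 5 6 2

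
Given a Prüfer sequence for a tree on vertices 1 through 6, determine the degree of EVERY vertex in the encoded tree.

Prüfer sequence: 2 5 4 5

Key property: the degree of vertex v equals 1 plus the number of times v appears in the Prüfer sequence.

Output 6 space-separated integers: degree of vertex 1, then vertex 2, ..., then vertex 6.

p_1 = 2: count[2] becomes 1
p_2 = 5: count[5] becomes 1
p_3 = 4: count[4] becomes 1
p_4 = 5: count[5] becomes 2
Degrees (1 + count): deg[1]=1+0=1, deg[2]=1+1=2, deg[3]=1+0=1, deg[4]=1+1=2, deg[5]=1+2=3, deg[6]=1+0=1

Answer: 1 2 1 2 3 1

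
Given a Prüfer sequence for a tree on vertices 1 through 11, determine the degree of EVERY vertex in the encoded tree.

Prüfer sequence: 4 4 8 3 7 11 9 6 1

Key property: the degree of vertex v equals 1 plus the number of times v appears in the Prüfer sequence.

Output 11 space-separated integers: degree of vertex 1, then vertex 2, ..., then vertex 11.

p_1 = 4: count[4] becomes 1
p_2 = 4: count[4] becomes 2
p_3 = 8: count[8] becomes 1
p_4 = 3: count[3] becomes 1
p_5 = 7: count[7] becomes 1
p_6 = 11: count[11] becomes 1
p_7 = 9: count[9] becomes 1
p_8 = 6: count[6] becomes 1
p_9 = 1: count[1] becomes 1
Degrees (1 + count): deg[1]=1+1=2, deg[2]=1+0=1, deg[3]=1+1=2, deg[4]=1+2=3, deg[5]=1+0=1, deg[6]=1+1=2, deg[7]=1+1=2, deg[8]=1+1=2, deg[9]=1+1=2, deg[10]=1+0=1, deg[11]=1+1=2

Answer: 2 1 2 3 1 2 2 2 2 1 2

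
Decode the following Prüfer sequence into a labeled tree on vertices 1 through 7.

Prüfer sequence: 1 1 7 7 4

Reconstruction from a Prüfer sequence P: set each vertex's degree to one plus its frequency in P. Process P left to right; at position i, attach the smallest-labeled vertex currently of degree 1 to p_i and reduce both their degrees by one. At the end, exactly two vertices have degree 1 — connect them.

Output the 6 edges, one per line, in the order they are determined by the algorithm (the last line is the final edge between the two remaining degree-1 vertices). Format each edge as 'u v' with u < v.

Answer: 1 2
1 3
1 7
5 7
4 6
4 7

Derivation:
Initial degrees: {1:3, 2:1, 3:1, 4:2, 5:1, 6:1, 7:3}
Step 1: smallest deg-1 vertex = 2, p_1 = 1. Add edge {1,2}. Now deg[2]=0, deg[1]=2.
Step 2: smallest deg-1 vertex = 3, p_2 = 1. Add edge {1,3}. Now deg[3]=0, deg[1]=1.
Step 3: smallest deg-1 vertex = 1, p_3 = 7. Add edge {1,7}. Now deg[1]=0, deg[7]=2.
Step 4: smallest deg-1 vertex = 5, p_4 = 7. Add edge {5,7}. Now deg[5]=0, deg[7]=1.
Step 5: smallest deg-1 vertex = 6, p_5 = 4. Add edge {4,6}. Now deg[6]=0, deg[4]=1.
Final: two remaining deg-1 vertices are 4, 7. Add edge {4,7}.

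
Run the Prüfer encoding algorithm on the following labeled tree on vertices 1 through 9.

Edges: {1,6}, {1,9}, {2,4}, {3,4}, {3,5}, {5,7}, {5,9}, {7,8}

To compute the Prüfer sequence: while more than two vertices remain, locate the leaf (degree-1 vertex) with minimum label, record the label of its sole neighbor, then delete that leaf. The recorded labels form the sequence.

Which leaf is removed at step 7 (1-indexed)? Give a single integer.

Answer: 7

Derivation:
Step 1: current leaves = {2,6,8}. Remove leaf 2 (neighbor: 4).
Step 2: current leaves = {4,6,8}. Remove leaf 4 (neighbor: 3).
Step 3: current leaves = {3,6,8}. Remove leaf 3 (neighbor: 5).
Step 4: current leaves = {6,8}. Remove leaf 6 (neighbor: 1).
Step 5: current leaves = {1,8}. Remove leaf 1 (neighbor: 9).
Step 6: current leaves = {8,9}. Remove leaf 8 (neighbor: 7).
Step 7: current leaves = {7,9}. Remove leaf 7 (neighbor: 5).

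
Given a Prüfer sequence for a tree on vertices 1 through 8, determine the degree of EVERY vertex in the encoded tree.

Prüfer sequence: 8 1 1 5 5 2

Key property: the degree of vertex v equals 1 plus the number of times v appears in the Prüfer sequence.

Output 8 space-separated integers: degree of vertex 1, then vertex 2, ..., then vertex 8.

Answer: 3 2 1 1 3 1 1 2

Derivation:
p_1 = 8: count[8] becomes 1
p_2 = 1: count[1] becomes 1
p_3 = 1: count[1] becomes 2
p_4 = 5: count[5] becomes 1
p_5 = 5: count[5] becomes 2
p_6 = 2: count[2] becomes 1
Degrees (1 + count): deg[1]=1+2=3, deg[2]=1+1=2, deg[3]=1+0=1, deg[4]=1+0=1, deg[5]=1+2=3, deg[6]=1+0=1, deg[7]=1+0=1, deg[8]=1+1=2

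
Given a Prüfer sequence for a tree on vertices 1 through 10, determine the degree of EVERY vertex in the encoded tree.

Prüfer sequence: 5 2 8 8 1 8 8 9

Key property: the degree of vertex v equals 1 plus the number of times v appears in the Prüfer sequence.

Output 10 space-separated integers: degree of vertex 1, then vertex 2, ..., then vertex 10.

p_1 = 5: count[5] becomes 1
p_2 = 2: count[2] becomes 1
p_3 = 8: count[8] becomes 1
p_4 = 8: count[8] becomes 2
p_5 = 1: count[1] becomes 1
p_6 = 8: count[8] becomes 3
p_7 = 8: count[8] becomes 4
p_8 = 9: count[9] becomes 1
Degrees (1 + count): deg[1]=1+1=2, deg[2]=1+1=2, deg[3]=1+0=1, deg[4]=1+0=1, deg[5]=1+1=2, deg[6]=1+0=1, deg[7]=1+0=1, deg[8]=1+4=5, deg[9]=1+1=2, deg[10]=1+0=1

Answer: 2 2 1 1 2 1 1 5 2 1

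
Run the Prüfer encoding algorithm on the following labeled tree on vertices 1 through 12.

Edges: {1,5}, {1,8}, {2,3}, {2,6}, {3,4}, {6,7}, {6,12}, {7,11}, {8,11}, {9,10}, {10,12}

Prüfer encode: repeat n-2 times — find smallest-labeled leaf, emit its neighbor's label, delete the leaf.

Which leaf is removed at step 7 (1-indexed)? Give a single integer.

Answer: 9

Derivation:
Step 1: current leaves = {4,5,9}. Remove leaf 4 (neighbor: 3).
Step 2: current leaves = {3,5,9}. Remove leaf 3 (neighbor: 2).
Step 3: current leaves = {2,5,9}. Remove leaf 2 (neighbor: 6).
Step 4: current leaves = {5,9}. Remove leaf 5 (neighbor: 1).
Step 5: current leaves = {1,9}. Remove leaf 1 (neighbor: 8).
Step 6: current leaves = {8,9}. Remove leaf 8 (neighbor: 11).
Step 7: current leaves = {9,11}. Remove leaf 9 (neighbor: 10).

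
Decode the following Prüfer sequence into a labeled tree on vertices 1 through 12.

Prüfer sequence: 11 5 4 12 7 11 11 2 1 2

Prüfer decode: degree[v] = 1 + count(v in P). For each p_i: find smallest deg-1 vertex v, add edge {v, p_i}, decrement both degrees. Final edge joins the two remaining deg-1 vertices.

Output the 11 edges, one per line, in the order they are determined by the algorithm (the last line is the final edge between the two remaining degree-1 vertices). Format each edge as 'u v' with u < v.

Initial degrees: {1:2, 2:3, 3:1, 4:2, 5:2, 6:1, 7:2, 8:1, 9:1, 10:1, 11:4, 12:2}
Step 1: smallest deg-1 vertex = 3, p_1 = 11. Add edge {3,11}. Now deg[3]=0, deg[11]=3.
Step 2: smallest deg-1 vertex = 6, p_2 = 5. Add edge {5,6}. Now deg[6]=0, deg[5]=1.
Step 3: smallest deg-1 vertex = 5, p_3 = 4. Add edge {4,5}. Now deg[5]=0, deg[4]=1.
Step 4: smallest deg-1 vertex = 4, p_4 = 12. Add edge {4,12}. Now deg[4]=0, deg[12]=1.
Step 5: smallest deg-1 vertex = 8, p_5 = 7. Add edge {7,8}. Now deg[8]=0, deg[7]=1.
Step 6: smallest deg-1 vertex = 7, p_6 = 11. Add edge {7,11}. Now deg[7]=0, deg[11]=2.
Step 7: smallest deg-1 vertex = 9, p_7 = 11. Add edge {9,11}. Now deg[9]=0, deg[11]=1.
Step 8: smallest deg-1 vertex = 10, p_8 = 2. Add edge {2,10}. Now deg[10]=0, deg[2]=2.
Step 9: smallest deg-1 vertex = 11, p_9 = 1. Add edge {1,11}. Now deg[11]=0, deg[1]=1.
Step 10: smallest deg-1 vertex = 1, p_10 = 2. Add edge {1,2}. Now deg[1]=0, deg[2]=1.
Final: two remaining deg-1 vertices are 2, 12. Add edge {2,12}.

Answer: 3 11
5 6
4 5
4 12
7 8
7 11
9 11
2 10
1 11
1 2
2 12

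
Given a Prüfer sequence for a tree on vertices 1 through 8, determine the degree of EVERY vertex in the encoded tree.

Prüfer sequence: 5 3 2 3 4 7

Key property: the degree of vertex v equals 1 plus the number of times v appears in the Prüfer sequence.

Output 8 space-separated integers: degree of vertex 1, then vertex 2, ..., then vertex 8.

Answer: 1 2 3 2 2 1 2 1

Derivation:
p_1 = 5: count[5] becomes 1
p_2 = 3: count[3] becomes 1
p_3 = 2: count[2] becomes 1
p_4 = 3: count[3] becomes 2
p_5 = 4: count[4] becomes 1
p_6 = 7: count[7] becomes 1
Degrees (1 + count): deg[1]=1+0=1, deg[2]=1+1=2, deg[3]=1+2=3, deg[4]=1+1=2, deg[5]=1+1=2, deg[6]=1+0=1, deg[7]=1+1=2, deg[8]=1+0=1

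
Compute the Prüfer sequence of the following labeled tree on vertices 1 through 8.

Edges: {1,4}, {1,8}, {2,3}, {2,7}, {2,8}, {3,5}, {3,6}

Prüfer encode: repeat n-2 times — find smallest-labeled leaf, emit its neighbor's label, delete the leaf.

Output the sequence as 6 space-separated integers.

Answer: 1 8 3 3 2 2

Derivation:
Step 1: leaves = {4,5,6,7}. Remove smallest leaf 4, emit neighbor 1.
Step 2: leaves = {1,5,6,7}. Remove smallest leaf 1, emit neighbor 8.
Step 3: leaves = {5,6,7,8}. Remove smallest leaf 5, emit neighbor 3.
Step 4: leaves = {6,7,8}. Remove smallest leaf 6, emit neighbor 3.
Step 5: leaves = {3,7,8}. Remove smallest leaf 3, emit neighbor 2.
Step 6: leaves = {7,8}. Remove smallest leaf 7, emit neighbor 2.
Done: 2 vertices remain (2, 8). Sequence = [1 8 3 3 2 2]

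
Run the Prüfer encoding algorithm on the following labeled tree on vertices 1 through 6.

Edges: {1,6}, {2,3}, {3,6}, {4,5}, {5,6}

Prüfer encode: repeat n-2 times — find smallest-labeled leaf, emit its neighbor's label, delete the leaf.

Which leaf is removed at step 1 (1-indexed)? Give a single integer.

Step 1: current leaves = {1,2,4}. Remove leaf 1 (neighbor: 6).

Answer: 1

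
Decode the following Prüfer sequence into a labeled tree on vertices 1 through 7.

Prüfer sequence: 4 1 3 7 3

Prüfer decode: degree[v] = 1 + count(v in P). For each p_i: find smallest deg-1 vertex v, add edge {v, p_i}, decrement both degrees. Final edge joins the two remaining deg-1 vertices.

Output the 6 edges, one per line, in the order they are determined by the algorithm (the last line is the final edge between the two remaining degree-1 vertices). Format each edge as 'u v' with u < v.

Initial degrees: {1:2, 2:1, 3:3, 4:2, 5:1, 6:1, 7:2}
Step 1: smallest deg-1 vertex = 2, p_1 = 4. Add edge {2,4}. Now deg[2]=0, deg[4]=1.
Step 2: smallest deg-1 vertex = 4, p_2 = 1. Add edge {1,4}. Now deg[4]=0, deg[1]=1.
Step 3: smallest deg-1 vertex = 1, p_3 = 3. Add edge {1,3}. Now deg[1]=0, deg[3]=2.
Step 4: smallest deg-1 vertex = 5, p_4 = 7. Add edge {5,7}. Now deg[5]=0, deg[7]=1.
Step 5: smallest deg-1 vertex = 6, p_5 = 3. Add edge {3,6}. Now deg[6]=0, deg[3]=1.
Final: two remaining deg-1 vertices are 3, 7. Add edge {3,7}.

Answer: 2 4
1 4
1 3
5 7
3 6
3 7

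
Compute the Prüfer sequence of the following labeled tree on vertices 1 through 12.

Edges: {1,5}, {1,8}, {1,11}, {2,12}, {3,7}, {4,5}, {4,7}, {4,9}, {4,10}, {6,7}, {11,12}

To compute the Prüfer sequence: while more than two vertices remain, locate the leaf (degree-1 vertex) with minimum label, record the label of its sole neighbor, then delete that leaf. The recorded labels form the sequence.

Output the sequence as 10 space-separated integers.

Answer: 12 7 7 4 1 4 4 5 1 11

Derivation:
Step 1: leaves = {2,3,6,8,9,10}. Remove smallest leaf 2, emit neighbor 12.
Step 2: leaves = {3,6,8,9,10,12}. Remove smallest leaf 3, emit neighbor 7.
Step 3: leaves = {6,8,9,10,12}. Remove smallest leaf 6, emit neighbor 7.
Step 4: leaves = {7,8,9,10,12}. Remove smallest leaf 7, emit neighbor 4.
Step 5: leaves = {8,9,10,12}. Remove smallest leaf 8, emit neighbor 1.
Step 6: leaves = {9,10,12}. Remove smallest leaf 9, emit neighbor 4.
Step 7: leaves = {10,12}. Remove smallest leaf 10, emit neighbor 4.
Step 8: leaves = {4,12}. Remove smallest leaf 4, emit neighbor 5.
Step 9: leaves = {5,12}. Remove smallest leaf 5, emit neighbor 1.
Step 10: leaves = {1,12}. Remove smallest leaf 1, emit neighbor 11.
Done: 2 vertices remain (11, 12). Sequence = [12 7 7 4 1 4 4 5 1 11]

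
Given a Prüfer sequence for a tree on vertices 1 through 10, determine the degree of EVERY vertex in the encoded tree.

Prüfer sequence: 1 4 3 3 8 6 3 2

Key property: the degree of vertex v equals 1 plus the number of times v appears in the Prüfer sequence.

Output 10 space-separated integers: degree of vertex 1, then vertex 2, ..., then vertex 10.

Answer: 2 2 4 2 1 2 1 2 1 1

Derivation:
p_1 = 1: count[1] becomes 1
p_2 = 4: count[4] becomes 1
p_3 = 3: count[3] becomes 1
p_4 = 3: count[3] becomes 2
p_5 = 8: count[8] becomes 1
p_6 = 6: count[6] becomes 1
p_7 = 3: count[3] becomes 3
p_8 = 2: count[2] becomes 1
Degrees (1 + count): deg[1]=1+1=2, deg[2]=1+1=2, deg[3]=1+3=4, deg[4]=1+1=2, deg[5]=1+0=1, deg[6]=1+1=2, deg[7]=1+0=1, deg[8]=1+1=2, deg[9]=1+0=1, deg[10]=1+0=1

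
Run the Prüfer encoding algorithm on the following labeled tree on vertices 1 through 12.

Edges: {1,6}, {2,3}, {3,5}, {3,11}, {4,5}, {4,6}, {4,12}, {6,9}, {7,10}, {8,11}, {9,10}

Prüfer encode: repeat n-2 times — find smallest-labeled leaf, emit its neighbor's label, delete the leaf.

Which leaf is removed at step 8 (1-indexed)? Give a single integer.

Step 1: current leaves = {1,2,7,8,12}. Remove leaf 1 (neighbor: 6).
Step 2: current leaves = {2,7,8,12}. Remove leaf 2 (neighbor: 3).
Step 3: current leaves = {7,8,12}. Remove leaf 7 (neighbor: 10).
Step 4: current leaves = {8,10,12}. Remove leaf 8 (neighbor: 11).
Step 5: current leaves = {10,11,12}. Remove leaf 10 (neighbor: 9).
Step 6: current leaves = {9,11,12}. Remove leaf 9 (neighbor: 6).
Step 7: current leaves = {6,11,12}. Remove leaf 6 (neighbor: 4).
Step 8: current leaves = {11,12}. Remove leaf 11 (neighbor: 3).

Answer: 11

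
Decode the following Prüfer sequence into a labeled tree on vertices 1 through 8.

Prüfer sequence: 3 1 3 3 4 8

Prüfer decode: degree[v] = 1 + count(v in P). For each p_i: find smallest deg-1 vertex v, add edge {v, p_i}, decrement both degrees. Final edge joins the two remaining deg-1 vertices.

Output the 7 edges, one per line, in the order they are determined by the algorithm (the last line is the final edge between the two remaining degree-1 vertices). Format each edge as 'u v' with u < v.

Answer: 2 3
1 5
1 3
3 6
3 4
4 8
7 8

Derivation:
Initial degrees: {1:2, 2:1, 3:4, 4:2, 5:1, 6:1, 7:1, 8:2}
Step 1: smallest deg-1 vertex = 2, p_1 = 3. Add edge {2,3}. Now deg[2]=0, deg[3]=3.
Step 2: smallest deg-1 vertex = 5, p_2 = 1. Add edge {1,5}. Now deg[5]=0, deg[1]=1.
Step 3: smallest deg-1 vertex = 1, p_3 = 3. Add edge {1,3}. Now deg[1]=0, deg[3]=2.
Step 4: smallest deg-1 vertex = 6, p_4 = 3. Add edge {3,6}. Now deg[6]=0, deg[3]=1.
Step 5: smallest deg-1 vertex = 3, p_5 = 4. Add edge {3,4}. Now deg[3]=0, deg[4]=1.
Step 6: smallest deg-1 vertex = 4, p_6 = 8. Add edge {4,8}. Now deg[4]=0, deg[8]=1.
Final: two remaining deg-1 vertices are 7, 8. Add edge {7,8}.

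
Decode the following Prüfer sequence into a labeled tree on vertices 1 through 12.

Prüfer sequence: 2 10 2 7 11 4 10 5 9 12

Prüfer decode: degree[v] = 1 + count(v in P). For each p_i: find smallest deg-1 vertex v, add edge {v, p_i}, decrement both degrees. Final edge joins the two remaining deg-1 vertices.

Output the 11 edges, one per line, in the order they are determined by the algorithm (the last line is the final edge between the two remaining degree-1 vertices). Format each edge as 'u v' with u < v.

Answer: 1 2
3 10
2 6
2 7
7 11
4 8
4 10
5 10
5 9
9 12
11 12

Derivation:
Initial degrees: {1:1, 2:3, 3:1, 4:2, 5:2, 6:1, 7:2, 8:1, 9:2, 10:3, 11:2, 12:2}
Step 1: smallest deg-1 vertex = 1, p_1 = 2. Add edge {1,2}. Now deg[1]=0, deg[2]=2.
Step 2: smallest deg-1 vertex = 3, p_2 = 10. Add edge {3,10}. Now deg[3]=0, deg[10]=2.
Step 3: smallest deg-1 vertex = 6, p_3 = 2. Add edge {2,6}. Now deg[6]=0, deg[2]=1.
Step 4: smallest deg-1 vertex = 2, p_4 = 7. Add edge {2,7}. Now deg[2]=0, deg[7]=1.
Step 5: smallest deg-1 vertex = 7, p_5 = 11. Add edge {7,11}. Now deg[7]=0, deg[11]=1.
Step 6: smallest deg-1 vertex = 8, p_6 = 4. Add edge {4,8}. Now deg[8]=0, deg[4]=1.
Step 7: smallest deg-1 vertex = 4, p_7 = 10. Add edge {4,10}. Now deg[4]=0, deg[10]=1.
Step 8: smallest deg-1 vertex = 10, p_8 = 5. Add edge {5,10}. Now deg[10]=0, deg[5]=1.
Step 9: smallest deg-1 vertex = 5, p_9 = 9. Add edge {5,9}. Now deg[5]=0, deg[9]=1.
Step 10: smallest deg-1 vertex = 9, p_10 = 12. Add edge {9,12}. Now deg[9]=0, deg[12]=1.
Final: two remaining deg-1 vertices are 11, 12. Add edge {11,12}.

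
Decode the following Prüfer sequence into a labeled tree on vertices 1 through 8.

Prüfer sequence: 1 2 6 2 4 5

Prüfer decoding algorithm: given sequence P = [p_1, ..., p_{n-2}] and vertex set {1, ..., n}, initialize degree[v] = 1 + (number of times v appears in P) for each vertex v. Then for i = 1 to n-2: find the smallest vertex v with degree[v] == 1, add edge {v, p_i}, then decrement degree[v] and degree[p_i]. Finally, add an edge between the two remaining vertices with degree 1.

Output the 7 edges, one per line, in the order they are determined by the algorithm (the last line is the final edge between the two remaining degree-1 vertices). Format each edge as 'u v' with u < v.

Initial degrees: {1:2, 2:3, 3:1, 4:2, 5:2, 6:2, 7:1, 8:1}
Step 1: smallest deg-1 vertex = 3, p_1 = 1. Add edge {1,3}. Now deg[3]=0, deg[1]=1.
Step 2: smallest deg-1 vertex = 1, p_2 = 2. Add edge {1,2}. Now deg[1]=0, deg[2]=2.
Step 3: smallest deg-1 vertex = 7, p_3 = 6. Add edge {6,7}. Now deg[7]=0, deg[6]=1.
Step 4: smallest deg-1 vertex = 6, p_4 = 2. Add edge {2,6}. Now deg[6]=0, deg[2]=1.
Step 5: smallest deg-1 vertex = 2, p_5 = 4. Add edge {2,4}. Now deg[2]=0, deg[4]=1.
Step 6: smallest deg-1 vertex = 4, p_6 = 5. Add edge {4,5}. Now deg[4]=0, deg[5]=1.
Final: two remaining deg-1 vertices are 5, 8. Add edge {5,8}.

Answer: 1 3
1 2
6 7
2 6
2 4
4 5
5 8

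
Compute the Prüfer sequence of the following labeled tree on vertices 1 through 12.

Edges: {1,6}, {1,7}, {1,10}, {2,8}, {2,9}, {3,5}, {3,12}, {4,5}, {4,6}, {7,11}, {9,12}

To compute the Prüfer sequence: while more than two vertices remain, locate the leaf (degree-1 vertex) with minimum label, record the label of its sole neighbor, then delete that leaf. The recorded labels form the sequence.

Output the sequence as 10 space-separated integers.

Step 1: leaves = {8,10,11}. Remove smallest leaf 8, emit neighbor 2.
Step 2: leaves = {2,10,11}. Remove smallest leaf 2, emit neighbor 9.
Step 3: leaves = {9,10,11}. Remove smallest leaf 9, emit neighbor 12.
Step 4: leaves = {10,11,12}. Remove smallest leaf 10, emit neighbor 1.
Step 5: leaves = {11,12}. Remove smallest leaf 11, emit neighbor 7.
Step 6: leaves = {7,12}. Remove smallest leaf 7, emit neighbor 1.
Step 7: leaves = {1,12}. Remove smallest leaf 1, emit neighbor 6.
Step 8: leaves = {6,12}. Remove smallest leaf 6, emit neighbor 4.
Step 9: leaves = {4,12}. Remove smallest leaf 4, emit neighbor 5.
Step 10: leaves = {5,12}. Remove smallest leaf 5, emit neighbor 3.
Done: 2 vertices remain (3, 12). Sequence = [2 9 12 1 7 1 6 4 5 3]

Answer: 2 9 12 1 7 1 6 4 5 3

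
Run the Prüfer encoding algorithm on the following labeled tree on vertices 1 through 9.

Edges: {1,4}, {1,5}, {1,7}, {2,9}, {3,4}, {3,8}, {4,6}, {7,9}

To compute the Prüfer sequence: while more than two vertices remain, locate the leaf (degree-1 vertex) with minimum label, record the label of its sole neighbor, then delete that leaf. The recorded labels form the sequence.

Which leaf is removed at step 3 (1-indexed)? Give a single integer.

Step 1: current leaves = {2,5,6,8}. Remove leaf 2 (neighbor: 9).
Step 2: current leaves = {5,6,8,9}. Remove leaf 5 (neighbor: 1).
Step 3: current leaves = {6,8,9}. Remove leaf 6 (neighbor: 4).

Answer: 6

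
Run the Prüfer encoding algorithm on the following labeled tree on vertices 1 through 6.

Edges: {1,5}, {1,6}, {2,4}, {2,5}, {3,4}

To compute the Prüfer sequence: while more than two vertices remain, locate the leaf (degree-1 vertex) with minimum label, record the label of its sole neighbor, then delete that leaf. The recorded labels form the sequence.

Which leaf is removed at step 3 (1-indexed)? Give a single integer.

Step 1: current leaves = {3,6}. Remove leaf 3 (neighbor: 4).
Step 2: current leaves = {4,6}. Remove leaf 4 (neighbor: 2).
Step 3: current leaves = {2,6}. Remove leaf 2 (neighbor: 5).

Answer: 2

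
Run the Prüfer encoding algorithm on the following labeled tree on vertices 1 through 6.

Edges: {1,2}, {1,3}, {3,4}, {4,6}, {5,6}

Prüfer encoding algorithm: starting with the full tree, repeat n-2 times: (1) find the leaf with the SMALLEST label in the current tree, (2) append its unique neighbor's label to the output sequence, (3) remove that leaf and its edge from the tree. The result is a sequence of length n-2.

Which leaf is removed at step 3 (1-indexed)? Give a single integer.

Answer: 3

Derivation:
Step 1: current leaves = {2,5}. Remove leaf 2 (neighbor: 1).
Step 2: current leaves = {1,5}. Remove leaf 1 (neighbor: 3).
Step 3: current leaves = {3,5}. Remove leaf 3 (neighbor: 4).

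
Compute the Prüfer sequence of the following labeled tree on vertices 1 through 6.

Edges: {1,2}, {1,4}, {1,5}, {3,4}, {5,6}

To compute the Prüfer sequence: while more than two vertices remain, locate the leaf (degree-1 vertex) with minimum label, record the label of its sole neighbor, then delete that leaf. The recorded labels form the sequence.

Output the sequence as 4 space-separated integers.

Answer: 1 4 1 5

Derivation:
Step 1: leaves = {2,3,6}. Remove smallest leaf 2, emit neighbor 1.
Step 2: leaves = {3,6}. Remove smallest leaf 3, emit neighbor 4.
Step 3: leaves = {4,6}. Remove smallest leaf 4, emit neighbor 1.
Step 4: leaves = {1,6}. Remove smallest leaf 1, emit neighbor 5.
Done: 2 vertices remain (5, 6). Sequence = [1 4 1 5]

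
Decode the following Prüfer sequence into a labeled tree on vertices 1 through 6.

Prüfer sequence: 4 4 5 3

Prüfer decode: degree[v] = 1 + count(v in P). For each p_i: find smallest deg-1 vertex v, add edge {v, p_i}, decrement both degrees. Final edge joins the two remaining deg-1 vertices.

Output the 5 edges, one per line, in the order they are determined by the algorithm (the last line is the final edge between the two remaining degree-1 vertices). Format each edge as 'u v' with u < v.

Answer: 1 4
2 4
4 5
3 5
3 6

Derivation:
Initial degrees: {1:1, 2:1, 3:2, 4:3, 5:2, 6:1}
Step 1: smallest deg-1 vertex = 1, p_1 = 4. Add edge {1,4}. Now deg[1]=0, deg[4]=2.
Step 2: smallest deg-1 vertex = 2, p_2 = 4. Add edge {2,4}. Now deg[2]=0, deg[4]=1.
Step 3: smallest deg-1 vertex = 4, p_3 = 5. Add edge {4,5}. Now deg[4]=0, deg[5]=1.
Step 4: smallest deg-1 vertex = 5, p_4 = 3. Add edge {3,5}. Now deg[5]=0, deg[3]=1.
Final: two remaining deg-1 vertices are 3, 6. Add edge {3,6}.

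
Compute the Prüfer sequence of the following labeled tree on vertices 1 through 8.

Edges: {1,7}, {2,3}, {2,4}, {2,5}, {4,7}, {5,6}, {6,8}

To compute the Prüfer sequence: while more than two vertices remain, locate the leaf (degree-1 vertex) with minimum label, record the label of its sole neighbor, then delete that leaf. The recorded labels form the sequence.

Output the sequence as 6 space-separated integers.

Step 1: leaves = {1,3,8}. Remove smallest leaf 1, emit neighbor 7.
Step 2: leaves = {3,7,8}. Remove smallest leaf 3, emit neighbor 2.
Step 3: leaves = {7,8}. Remove smallest leaf 7, emit neighbor 4.
Step 4: leaves = {4,8}. Remove smallest leaf 4, emit neighbor 2.
Step 5: leaves = {2,8}. Remove smallest leaf 2, emit neighbor 5.
Step 6: leaves = {5,8}. Remove smallest leaf 5, emit neighbor 6.
Done: 2 vertices remain (6, 8). Sequence = [7 2 4 2 5 6]

Answer: 7 2 4 2 5 6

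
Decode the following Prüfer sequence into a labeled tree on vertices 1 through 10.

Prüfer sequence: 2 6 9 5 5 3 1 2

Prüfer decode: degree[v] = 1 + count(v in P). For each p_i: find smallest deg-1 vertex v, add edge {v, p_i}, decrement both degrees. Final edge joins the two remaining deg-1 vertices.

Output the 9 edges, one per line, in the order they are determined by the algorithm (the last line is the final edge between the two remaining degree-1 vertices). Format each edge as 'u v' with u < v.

Initial degrees: {1:2, 2:3, 3:2, 4:1, 5:3, 6:2, 7:1, 8:1, 9:2, 10:1}
Step 1: smallest deg-1 vertex = 4, p_1 = 2. Add edge {2,4}. Now deg[4]=0, deg[2]=2.
Step 2: smallest deg-1 vertex = 7, p_2 = 6. Add edge {6,7}. Now deg[7]=0, deg[6]=1.
Step 3: smallest deg-1 vertex = 6, p_3 = 9. Add edge {6,9}. Now deg[6]=0, deg[9]=1.
Step 4: smallest deg-1 vertex = 8, p_4 = 5. Add edge {5,8}. Now deg[8]=0, deg[5]=2.
Step 5: smallest deg-1 vertex = 9, p_5 = 5. Add edge {5,9}. Now deg[9]=0, deg[5]=1.
Step 6: smallest deg-1 vertex = 5, p_6 = 3. Add edge {3,5}. Now deg[5]=0, deg[3]=1.
Step 7: smallest deg-1 vertex = 3, p_7 = 1. Add edge {1,3}. Now deg[3]=0, deg[1]=1.
Step 8: smallest deg-1 vertex = 1, p_8 = 2. Add edge {1,2}. Now deg[1]=0, deg[2]=1.
Final: two remaining deg-1 vertices are 2, 10. Add edge {2,10}.

Answer: 2 4
6 7
6 9
5 8
5 9
3 5
1 3
1 2
2 10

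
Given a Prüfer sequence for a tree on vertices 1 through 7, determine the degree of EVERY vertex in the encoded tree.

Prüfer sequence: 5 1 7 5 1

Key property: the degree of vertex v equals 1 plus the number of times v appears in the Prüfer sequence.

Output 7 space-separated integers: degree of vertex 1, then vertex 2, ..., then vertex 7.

p_1 = 5: count[5] becomes 1
p_2 = 1: count[1] becomes 1
p_3 = 7: count[7] becomes 1
p_4 = 5: count[5] becomes 2
p_5 = 1: count[1] becomes 2
Degrees (1 + count): deg[1]=1+2=3, deg[2]=1+0=1, deg[3]=1+0=1, deg[4]=1+0=1, deg[5]=1+2=3, deg[6]=1+0=1, deg[7]=1+1=2

Answer: 3 1 1 1 3 1 2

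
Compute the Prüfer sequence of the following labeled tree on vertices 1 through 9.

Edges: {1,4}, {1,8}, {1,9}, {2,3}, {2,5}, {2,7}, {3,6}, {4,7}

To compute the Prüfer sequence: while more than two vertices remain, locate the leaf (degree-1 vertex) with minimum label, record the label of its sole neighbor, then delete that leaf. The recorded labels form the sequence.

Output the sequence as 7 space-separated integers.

Step 1: leaves = {5,6,8,9}. Remove smallest leaf 5, emit neighbor 2.
Step 2: leaves = {6,8,9}. Remove smallest leaf 6, emit neighbor 3.
Step 3: leaves = {3,8,9}. Remove smallest leaf 3, emit neighbor 2.
Step 4: leaves = {2,8,9}. Remove smallest leaf 2, emit neighbor 7.
Step 5: leaves = {7,8,9}. Remove smallest leaf 7, emit neighbor 4.
Step 6: leaves = {4,8,9}. Remove smallest leaf 4, emit neighbor 1.
Step 7: leaves = {8,9}. Remove smallest leaf 8, emit neighbor 1.
Done: 2 vertices remain (1, 9). Sequence = [2 3 2 7 4 1 1]

Answer: 2 3 2 7 4 1 1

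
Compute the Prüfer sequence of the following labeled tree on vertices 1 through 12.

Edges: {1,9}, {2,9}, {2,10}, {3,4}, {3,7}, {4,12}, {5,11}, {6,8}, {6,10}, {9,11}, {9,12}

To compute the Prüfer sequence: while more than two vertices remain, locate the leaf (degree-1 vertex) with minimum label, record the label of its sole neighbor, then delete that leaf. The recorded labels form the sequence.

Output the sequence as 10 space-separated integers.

Step 1: leaves = {1,5,7,8}. Remove smallest leaf 1, emit neighbor 9.
Step 2: leaves = {5,7,8}. Remove smallest leaf 5, emit neighbor 11.
Step 3: leaves = {7,8,11}. Remove smallest leaf 7, emit neighbor 3.
Step 4: leaves = {3,8,11}. Remove smallest leaf 3, emit neighbor 4.
Step 5: leaves = {4,8,11}. Remove smallest leaf 4, emit neighbor 12.
Step 6: leaves = {8,11,12}. Remove smallest leaf 8, emit neighbor 6.
Step 7: leaves = {6,11,12}. Remove smallest leaf 6, emit neighbor 10.
Step 8: leaves = {10,11,12}. Remove smallest leaf 10, emit neighbor 2.
Step 9: leaves = {2,11,12}. Remove smallest leaf 2, emit neighbor 9.
Step 10: leaves = {11,12}. Remove smallest leaf 11, emit neighbor 9.
Done: 2 vertices remain (9, 12). Sequence = [9 11 3 4 12 6 10 2 9 9]

Answer: 9 11 3 4 12 6 10 2 9 9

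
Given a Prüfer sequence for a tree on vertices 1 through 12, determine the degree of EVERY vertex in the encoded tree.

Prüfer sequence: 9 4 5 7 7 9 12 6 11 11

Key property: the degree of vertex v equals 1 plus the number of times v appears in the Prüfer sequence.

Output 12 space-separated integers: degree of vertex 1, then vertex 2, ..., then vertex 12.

p_1 = 9: count[9] becomes 1
p_2 = 4: count[4] becomes 1
p_3 = 5: count[5] becomes 1
p_4 = 7: count[7] becomes 1
p_5 = 7: count[7] becomes 2
p_6 = 9: count[9] becomes 2
p_7 = 12: count[12] becomes 1
p_8 = 6: count[6] becomes 1
p_9 = 11: count[11] becomes 1
p_10 = 11: count[11] becomes 2
Degrees (1 + count): deg[1]=1+0=1, deg[2]=1+0=1, deg[3]=1+0=1, deg[4]=1+1=2, deg[5]=1+1=2, deg[6]=1+1=2, deg[7]=1+2=3, deg[8]=1+0=1, deg[9]=1+2=3, deg[10]=1+0=1, deg[11]=1+2=3, deg[12]=1+1=2

Answer: 1 1 1 2 2 2 3 1 3 1 3 2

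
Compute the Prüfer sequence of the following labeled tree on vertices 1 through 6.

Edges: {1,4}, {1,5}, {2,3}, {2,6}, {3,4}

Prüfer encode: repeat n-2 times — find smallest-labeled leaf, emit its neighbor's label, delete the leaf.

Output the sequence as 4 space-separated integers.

Answer: 1 4 3 2

Derivation:
Step 1: leaves = {5,6}. Remove smallest leaf 5, emit neighbor 1.
Step 2: leaves = {1,6}. Remove smallest leaf 1, emit neighbor 4.
Step 3: leaves = {4,6}. Remove smallest leaf 4, emit neighbor 3.
Step 4: leaves = {3,6}. Remove smallest leaf 3, emit neighbor 2.
Done: 2 vertices remain (2, 6). Sequence = [1 4 3 2]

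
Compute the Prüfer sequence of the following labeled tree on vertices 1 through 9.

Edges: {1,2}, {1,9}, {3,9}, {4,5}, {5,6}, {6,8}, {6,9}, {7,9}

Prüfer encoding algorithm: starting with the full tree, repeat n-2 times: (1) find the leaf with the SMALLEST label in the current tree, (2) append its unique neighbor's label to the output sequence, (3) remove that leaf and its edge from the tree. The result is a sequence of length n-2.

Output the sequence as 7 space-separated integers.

Step 1: leaves = {2,3,4,7,8}. Remove smallest leaf 2, emit neighbor 1.
Step 2: leaves = {1,3,4,7,8}. Remove smallest leaf 1, emit neighbor 9.
Step 3: leaves = {3,4,7,8}. Remove smallest leaf 3, emit neighbor 9.
Step 4: leaves = {4,7,8}. Remove smallest leaf 4, emit neighbor 5.
Step 5: leaves = {5,7,8}. Remove smallest leaf 5, emit neighbor 6.
Step 6: leaves = {7,8}. Remove smallest leaf 7, emit neighbor 9.
Step 7: leaves = {8,9}. Remove smallest leaf 8, emit neighbor 6.
Done: 2 vertices remain (6, 9). Sequence = [1 9 9 5 6 9 6]

Answer: 1 9 9 5 6 9 6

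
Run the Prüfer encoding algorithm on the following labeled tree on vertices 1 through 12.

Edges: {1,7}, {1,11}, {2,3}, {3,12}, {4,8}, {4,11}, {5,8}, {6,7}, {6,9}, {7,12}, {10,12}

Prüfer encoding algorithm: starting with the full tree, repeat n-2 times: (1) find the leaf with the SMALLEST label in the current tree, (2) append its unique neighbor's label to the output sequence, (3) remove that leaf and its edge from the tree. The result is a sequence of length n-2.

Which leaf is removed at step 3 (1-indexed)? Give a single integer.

Answer: 5

Derivation:
Step 1: current leaves = {2,5,9,10}. Remove leaf 2 (neighbor: 3).
Step 2: current leaves = {3,5,9,10}. Remove leaf 3 (neighbor: 12).
Step 3: current leaves = {5,9,10}. Remove leaf 5 (neighbor: 8).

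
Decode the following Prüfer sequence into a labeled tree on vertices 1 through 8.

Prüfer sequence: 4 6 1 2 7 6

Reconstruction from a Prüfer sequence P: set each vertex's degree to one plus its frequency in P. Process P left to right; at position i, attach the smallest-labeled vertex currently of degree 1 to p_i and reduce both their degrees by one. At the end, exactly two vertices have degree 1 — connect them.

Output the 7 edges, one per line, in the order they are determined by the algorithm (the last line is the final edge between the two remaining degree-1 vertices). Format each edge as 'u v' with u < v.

Answer: 3 4
4 6
1 5
1 2
2 7
6 7
6 8

Derivation:
Initial degrees: {1:2, 2:2, 3:1, 4:2, 5:1, 6:3, 7:2, 8:1}
Step 1: smallest deg-1 vertex = 3, p_1 = 4. Add edge {3,4}. Now deg[3]=0, deg[4]=1.
Step 2: smallest deg-1 vertex = 4, p_2 = 6. Add edge {4,6}. Now deg[4]=0, deg[6]=2.
Step 3: smallest deg-1 vertex = 5, p_3 = 1. Add edge {1,5}. Now deg[5]=0, deg[1]=1.
Step 4: smallest deg-1 vertex = 1, p_4 = 2. Add edge {1,2}. Now deg[1]=0, deg[2]=1.
Step 5: smallest deg-1 vertex = 2, p_5 = 7. Add edge {2,7}. Now deg[2]=0, deg[7]=1.
Step 6: smallest deg-1 vertex = 7, p_6 = 6. Add edge {6,7}. Now deg[7]=0, deg[6]=1.
Final: two remaining deg-1 vertices are 6, 8. Add edge {6,8}.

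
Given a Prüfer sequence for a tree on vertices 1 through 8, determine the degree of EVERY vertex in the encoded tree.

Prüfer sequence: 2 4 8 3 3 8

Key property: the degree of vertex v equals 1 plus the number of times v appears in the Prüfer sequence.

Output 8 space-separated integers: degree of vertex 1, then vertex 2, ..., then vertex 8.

Answer: 1 2 3 2 1 1 1 3

Derivation:
p_1 = 2: count[2] becomes 1
p_2 = 4: count[4] becomes 1
p_3 = 8: count[8] becomes 1
p_4 = 3: count[3] becomes 1
p_5 = 3: count[3] becomes 2
p_6 = 8: count[8] becomes 2
Degrees (1 + count): deg[1]=1+0=1, deg[2]=1+1=2, deg[3]=1+2=3, deg[4]=1+1=2, deg[5]=1+0=1, deg[6]=1+0=1, deg[7]=1+0=1, deg[8]=1+2=3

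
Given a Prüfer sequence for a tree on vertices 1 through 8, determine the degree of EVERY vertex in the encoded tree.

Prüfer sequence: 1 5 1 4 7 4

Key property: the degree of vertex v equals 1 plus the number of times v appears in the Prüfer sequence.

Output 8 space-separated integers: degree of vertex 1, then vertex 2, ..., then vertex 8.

Answer: 3 1 1 3 2 1 2 1

Derivation:
p_1 = 1: count[1] becomes 1
p_2 = 5: count[5] becomes 1
p_3 = 1: count[1] becomes 2
p_4 = 4: count[4] becomes 1
p_5 = 7: count[7] becomes 1
p_6 = 4: count[4] becomes 2
Degrees (1 + count): deg[1]=1+2=3, deg[2]=1+0=1, deg[3]=1+0=1, deg[4]=1+2=3, deg[5]=1+1=2, deg[6]=1+0=1, deg[7]=1+1=2, deg[8]=1+0=1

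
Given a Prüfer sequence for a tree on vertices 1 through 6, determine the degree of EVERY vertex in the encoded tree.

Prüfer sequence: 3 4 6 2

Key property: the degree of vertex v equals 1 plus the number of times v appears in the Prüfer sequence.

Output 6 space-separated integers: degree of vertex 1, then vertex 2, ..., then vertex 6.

Answer: 1 2 2 2 1 2

Derivation:
p_1 = 3: count[3] becomes 1
p_2 = 4: count[4] becomes 1
p_3 = 6: count[6] becomes 1
p_4 = 2: count[2] becomes 1
Degrees (1 + count): deg[1]=1+0=1, deg[2]=1+1=2, deg[3]=1+1=2, deg[4]=1+1=2, deg[5]=1+0=1, deg[6]=1+1=2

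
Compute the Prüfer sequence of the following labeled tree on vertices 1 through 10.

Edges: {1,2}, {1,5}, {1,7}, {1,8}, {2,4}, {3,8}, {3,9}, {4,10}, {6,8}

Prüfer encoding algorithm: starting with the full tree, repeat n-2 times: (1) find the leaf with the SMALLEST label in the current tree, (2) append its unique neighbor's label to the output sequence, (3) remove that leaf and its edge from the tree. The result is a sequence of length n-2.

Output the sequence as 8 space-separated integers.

Answer: 1 8 1 3 8 1 2 4

Derivation:
Step 1: leaves = {5,6,7,9,10}. Remove smallest leaf 5, emit neighbor 1.
Step 2: leaves = {6,7,9,10}. Remove smallest leaf 6, emit neighbor 8.
Step 3: leaves = {7,9,10}. Remove smallest leaf 7, emit neighbor 1.
Step 4: leaves = {9,10}. Remove smallest leaf 9, emit neighbor 3.
Step 5: leaves = {3,10}. Remove smallest leaf 3, emit neighbor 8.
Step 6: leaves = {8,10}. Remove smallest leaf 8, emit neighbor 1.
Step 7: leaves = {1,10}. Remove smallest leaf 1, emit neighbor 2.
Step 8: leaves = {2,10}. Remove smallest leaf 2, emit neighbor 4.
Done: 2 vertices remain (4, 10). Sequence = [1 8 1 3 8 1 2 4]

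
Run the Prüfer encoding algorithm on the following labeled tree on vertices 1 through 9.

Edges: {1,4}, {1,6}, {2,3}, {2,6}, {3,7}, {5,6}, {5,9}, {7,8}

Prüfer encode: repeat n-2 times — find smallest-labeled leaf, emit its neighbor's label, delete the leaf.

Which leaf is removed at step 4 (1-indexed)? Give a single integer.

Answer: 7

Derivation:
Step 1: current leaves = {4,8,9}. Remove leaf 4 (neighbor: 1).
Step 2: current leaves = {1,8,9}. Remove leaf 1 (neighbor: 6).
Step 3: current leaves = {8,9}. Remove leaf 8 (neighbor: 7).
Step 4: current leaves = {7,9}. Remove leaf 7 (neighbor: 3).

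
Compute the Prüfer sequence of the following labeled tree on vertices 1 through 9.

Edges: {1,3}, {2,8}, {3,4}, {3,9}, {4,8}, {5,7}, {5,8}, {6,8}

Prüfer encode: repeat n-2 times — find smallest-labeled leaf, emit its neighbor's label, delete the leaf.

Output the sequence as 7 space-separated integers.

Step 1: leaves = {1,2,6,7,9}. Remove smallest leaf 1, emit neighbor 3.
Step 2: leaves = {2,6,7,9}. Remove smallest leaf 2, emit neighbor 8.
Step 3: leaves = {6,7,9}. Remove smallest leaf 6, emit neighbor 8.
Step 4: leaves = {7,9}. Remove smallest leaf 7, emit neighbor 5.
Step 5: leaves = {5,9}. Remove smallest leaf 5, emit neighbor 8.
Step 6: leaves = {8,9}. Remove smallest leaf 8, emit neighbor 4.
Step 7: leaves = {4,9}. Remove smallest leaf 4, emit neighbor 3.
Done: 2 vertices remain (3, 9). Sequence = [3 8 8 5 8 4 3]

Answer: 3 8 8 5 8 4 3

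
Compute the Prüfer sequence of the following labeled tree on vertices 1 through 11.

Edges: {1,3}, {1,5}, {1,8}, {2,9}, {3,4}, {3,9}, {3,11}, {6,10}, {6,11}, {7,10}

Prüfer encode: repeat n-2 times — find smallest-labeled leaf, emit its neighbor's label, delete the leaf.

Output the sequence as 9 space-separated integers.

Step 1: leaves = {2,4,5,7,8}. Remove smallest leaf 2, emit neighbor 9.
Step 2: leaves = {4,5,7,8,9}. Remove smallest leaf 4, emit neighbor 3.
Step 3: leaves = {5,7,8,9}. Remove smallest leaf 5, emit neighbor 1.
Step 4: leaves = {7,8,9}. Remove smallest leaf 7, emit neighbor 10.
Step 5: leaves = {8,9,10}. Remove smallest leaf 8, emit neighbor 1.
Step 6: leaves = {1,9,10}. Remove smallest leaf 1, emit neighbor 3.
Step 7: leaves = {9,10}. Remove smallest leaf 9, emit neighbor 3.
Step 8: leaves = {3,10}. Remove smallest leaf 3, emit neighbor 11.
Step 9: leaves = {10,11}. Remove smallest leaf 10, emit neighbor 6.
Done: 2 vertices remain (6, 11). Sequence = [9 3 1 10 1 3 3 11 6]

Answer: 9 3 1 10 1 3 3 11 6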